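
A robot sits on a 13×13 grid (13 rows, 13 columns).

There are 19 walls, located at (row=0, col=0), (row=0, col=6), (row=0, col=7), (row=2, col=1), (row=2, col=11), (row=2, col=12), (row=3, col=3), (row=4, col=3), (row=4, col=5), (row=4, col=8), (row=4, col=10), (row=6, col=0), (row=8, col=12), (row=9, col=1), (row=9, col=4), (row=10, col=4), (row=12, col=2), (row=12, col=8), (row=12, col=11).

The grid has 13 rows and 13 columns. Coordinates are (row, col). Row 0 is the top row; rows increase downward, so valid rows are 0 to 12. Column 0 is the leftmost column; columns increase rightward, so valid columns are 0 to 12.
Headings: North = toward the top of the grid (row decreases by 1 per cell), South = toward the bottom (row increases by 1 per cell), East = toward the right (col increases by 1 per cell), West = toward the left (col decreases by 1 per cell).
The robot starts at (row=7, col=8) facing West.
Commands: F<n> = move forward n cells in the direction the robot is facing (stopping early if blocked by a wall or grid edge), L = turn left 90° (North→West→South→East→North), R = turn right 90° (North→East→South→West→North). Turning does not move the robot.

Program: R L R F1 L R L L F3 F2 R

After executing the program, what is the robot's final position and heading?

Start: (row=7, col=8), facing West
  R: turn right, now facing North
  L: turn left, now facing West
  R: turn right, now facing North
  F1: move forward 1, now at (row=6, col=8)
  L: turn left, now facing West
  R: turn right, now facing North
  L: turn left, now facing West
  L: turn left, now facing South
  F3: move forward 3, now at (row=9, col=8)
  F2: move forward 2, now at (row=11, col=8)
  R: turn right, now facing West
Final: (row=11, col=8), facing West

Answer: Final position: (row=11, col=8), facing West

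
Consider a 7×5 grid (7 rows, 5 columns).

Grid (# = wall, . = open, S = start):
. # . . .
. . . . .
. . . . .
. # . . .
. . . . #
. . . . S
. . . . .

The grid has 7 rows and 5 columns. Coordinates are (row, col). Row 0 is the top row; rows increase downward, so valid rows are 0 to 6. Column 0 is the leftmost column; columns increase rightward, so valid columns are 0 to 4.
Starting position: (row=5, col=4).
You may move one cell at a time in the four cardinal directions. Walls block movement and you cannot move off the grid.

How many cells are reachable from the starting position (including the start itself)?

BFS flood-fill from (row=5, col=4):
  Distance 0: (row=5, col=4)
  Distance 1: (row=5, col=3), (row=6, col=4)
  Distance 2: (row=4, col=3), (row=5, col=2), (row=6, col=3)
  Distance 3: (row=3, col=3), (row=4, col=2), (row=5, col=1), (row=6, col=2)
  Distance 4: (row=2, col=3), (row=3, col=2), (row=3, col=4), (row=4, col=1), (row=5, col=0), (row=6, col=1)
  Distance 5: (row=1, col=3), (row=2, col=2), (row=2, col=4), (row=4, col=0), (row=6, col=0)
  Distance 6: (row=0, col=3), (row=1, col=2), (row=1, col=4), (row=2, col=1), (row=3, col=0)
  Distance 7: (row=0, col=2), (row=0, col=4), (row=1, col=1), (row=2, col=0)
  Distance 8: (row=1, col=0)
  Distance 9: (row=0, col=0)
Total reachable: 32 (grid has 32 open cells total)

Answer: Reachable cells: 32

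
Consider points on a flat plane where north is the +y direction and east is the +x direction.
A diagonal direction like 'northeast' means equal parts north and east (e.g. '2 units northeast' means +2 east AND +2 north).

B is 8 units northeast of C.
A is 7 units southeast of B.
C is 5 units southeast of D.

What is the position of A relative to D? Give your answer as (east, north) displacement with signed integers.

Place D at the origin (east=0, north=0).
  C is 5 units southeast of D: delta (east=+5, north=-5); C at (east=5, north=-5).
  B is 8 units northeast of C: delta (east=+8, north=+8); B at (east=13, north=3).
  A is 7 units southeast of B: delta (east=+7, north=-7); A at (east=20, north=-4).
Therefore A relative to D: (east=20, north=-4).

Answer: A is at (east=20, north=-4) relative to D.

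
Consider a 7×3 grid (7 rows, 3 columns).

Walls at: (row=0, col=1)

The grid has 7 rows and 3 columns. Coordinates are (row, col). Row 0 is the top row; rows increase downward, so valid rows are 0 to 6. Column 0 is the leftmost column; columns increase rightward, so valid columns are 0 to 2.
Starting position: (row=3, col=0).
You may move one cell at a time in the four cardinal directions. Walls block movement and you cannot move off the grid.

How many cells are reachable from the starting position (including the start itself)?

Answer: Reachable cells: 20

Derivation:
BFS flood-fill from (row=3, col=0):
  Distance 0: (row=3, col=0)
  Distance 1: (row=2, col=0), (row=3, col=1), (row=4, col=0)
  Distance 2: (row=1, col=0), (row=2, col=1), (row=3, col=2), (row=4, col=1), (row=5, col=0)
  Distance 3: (row=0, col=0), (row=1, col=1), (row=2, col=2), (row=4, col=2), (row=5, col=1), (row=6, col=0)
  Distance 4: (row=1, col=2), (row=5, col=2), (row=6, col=1)
  Distance 5: (row=0, col=2), (row=6, col=2)
Total reachable: 20 (grid has 20 open cells total)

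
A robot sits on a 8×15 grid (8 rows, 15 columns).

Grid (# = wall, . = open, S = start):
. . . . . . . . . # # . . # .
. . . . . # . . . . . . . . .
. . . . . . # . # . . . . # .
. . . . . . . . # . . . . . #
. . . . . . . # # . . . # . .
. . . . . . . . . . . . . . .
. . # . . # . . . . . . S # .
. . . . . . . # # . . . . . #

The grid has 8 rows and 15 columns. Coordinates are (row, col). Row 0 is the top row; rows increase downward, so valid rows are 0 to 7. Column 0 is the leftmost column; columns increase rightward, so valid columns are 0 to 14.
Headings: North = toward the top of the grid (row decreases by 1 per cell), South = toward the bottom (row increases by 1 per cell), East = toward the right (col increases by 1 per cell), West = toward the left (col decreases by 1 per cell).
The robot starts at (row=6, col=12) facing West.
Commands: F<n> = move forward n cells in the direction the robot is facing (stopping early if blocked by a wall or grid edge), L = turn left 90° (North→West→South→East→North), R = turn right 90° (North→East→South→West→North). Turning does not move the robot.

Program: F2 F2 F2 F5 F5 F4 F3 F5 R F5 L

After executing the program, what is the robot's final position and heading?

Answer: Final position: (row=3, col=6), facing West

Derivation:
Start: (row=6, col=12), facing West
  F2: move forward 2, now at (row=6, col=10)
  F2: move forward 2, now at (row=6, col=8)
  F2: move forward 2, now at (row=6, col=6)
  F5: move forward 0/5 (blocked), now at (row=6, col=6)
  F5: move forward 0/5 (blocked), now at (row=6, col=6)
  F4: move forward 0/4 (blocked), now at (row=6, col=6)
  F3: move forward 0/3 (blocked), now at (row=6, col=6)
  F5: move forward 0/5 (blocked), now at (row=6, col=6)
  R: turn right, now facing North
  F5: move forward 3/5 (blocked), now at (row=3, col=6)
  L: turn left, now facing West
Final: (row=3, col=6), facing West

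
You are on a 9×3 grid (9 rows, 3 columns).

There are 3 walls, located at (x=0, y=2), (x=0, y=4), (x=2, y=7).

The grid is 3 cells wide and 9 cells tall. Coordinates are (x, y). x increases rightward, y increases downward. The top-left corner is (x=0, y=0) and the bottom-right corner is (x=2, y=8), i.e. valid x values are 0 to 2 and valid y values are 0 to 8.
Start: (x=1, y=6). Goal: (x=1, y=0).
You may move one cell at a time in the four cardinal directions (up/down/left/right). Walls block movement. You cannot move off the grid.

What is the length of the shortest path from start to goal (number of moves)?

BFS from (x=1, y=6) until reaching (x=1, y=0):
  Distance 0: (x=1, y=6)
  Distance 1: (x=1, y=5), (x=0, y=6), (x=2, y=6), (x=1, y=7)
  Distance 2: (x=1, y=4), (x=0, y=5), (x=2, y=5), (x=0, y=7), (x=1, y=8)
  Distance 3: (x=1, y=3), (x=2, y=4), (x=0, y=8), (x=2, y=8)
  Distance 4: (x=1, y=2), (x=0, y=3), (x=2, y=3)
  Distance 5: (x=1, y=1), (x=2, y=2)
  Distance 6: (x=1, y=0), (x=0, y=1), (x=2, y=1)  <- goal reached here
One shortest path (6 moves): (x=1, y=6) -> (x=1, y=5) -> (x=1, y=4) -> (x=1, y=3) -> (x=1, y=2) -> (x=1, y=1) -> (x=1, y=0)

Answer: Shortest path length: 6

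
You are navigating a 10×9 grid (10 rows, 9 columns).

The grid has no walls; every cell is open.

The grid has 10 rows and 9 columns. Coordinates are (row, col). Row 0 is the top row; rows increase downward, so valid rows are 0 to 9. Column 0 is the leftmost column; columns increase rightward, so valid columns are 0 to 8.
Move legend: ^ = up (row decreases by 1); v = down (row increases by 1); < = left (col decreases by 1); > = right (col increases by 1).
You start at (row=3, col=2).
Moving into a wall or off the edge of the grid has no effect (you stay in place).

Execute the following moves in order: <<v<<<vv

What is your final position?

Answer: Final position: (row=6, col=0)

Derivation:
Start: (row=3, col=2)
  < (left): (row=3, col=2) -> (row=3, col=1)
  < (left): (row=3, col=1) -> (row=3, col=0)
  v (down): (row=3, col=0) -> (row=4, col=0)
  [×3]< (left): blocked, stay at (row=4, col=0)
  v (down): (row=4, col=0) -> (row=5, col=0)
  v (down): (row=5, col=0) -> (row=6, col=0)
Final: (row=6, col=0)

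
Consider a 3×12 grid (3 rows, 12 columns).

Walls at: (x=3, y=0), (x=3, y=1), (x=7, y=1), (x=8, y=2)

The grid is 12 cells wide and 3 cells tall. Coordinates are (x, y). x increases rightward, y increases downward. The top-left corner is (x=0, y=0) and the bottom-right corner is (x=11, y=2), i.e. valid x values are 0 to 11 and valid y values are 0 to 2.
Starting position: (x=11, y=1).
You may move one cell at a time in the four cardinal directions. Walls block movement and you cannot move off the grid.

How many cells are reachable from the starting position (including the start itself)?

BFS flood-fill from (x=11, y=1):
  Distance 0: (x=11, y=1)
  Distance 1: (x=11, y=0), (x=10, y=1), (x=11, y=2)
  Distance 2: (x=10, y=0), (x=9, y=1), (x=10, y=2)
  Distance 3: (x=9, y=0), (x=8, y=1), (x=9, y=2)
  Distance 4: (x=8, y=0)
  Distance 5: (x=7, y=0)
  Distance 6: (x=6, y=0)
  Distance 7: (x=5, y=0), (x=6, y=1)
  Distance 8: (x=4, y=0), (x=5, y=1), (x=6, y=2)
  Distance 9: (x=4, y=1), (x=5, y=2), (x=7, y=2)
  Distance 10: (x=4, y=2)
  Distance 11: (x=3, y=2)
  Distance 12: (x=2, y=2)
  Distance 13: (x=2, y=1), (x=1, y=2)
  Distance 14: (x=2, y=0), (x=1, y=1), (x=0, y=2)
  Distance 15: (x=1, y=0), (x=0, y=1)
  Distance 16: (x=0, y=0)
Total reachable: 32 (grid has 32 open cells total)

Answer: Reachable cells: 32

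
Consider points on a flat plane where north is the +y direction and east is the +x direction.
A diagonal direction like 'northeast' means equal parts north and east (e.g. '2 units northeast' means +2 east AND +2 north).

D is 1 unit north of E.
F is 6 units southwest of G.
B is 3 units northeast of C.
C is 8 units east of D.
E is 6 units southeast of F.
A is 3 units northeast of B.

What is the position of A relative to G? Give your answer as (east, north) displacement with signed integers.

Answer: A is at (east=14, north=-5) relative to G.

Derivation:
Place G at the origin (east=0, north=0).
  F is 6 units southwest of G: delta (east=-6, north=-6); F at (east=-6, north=-6).
  E is 6 units southeast of F: delta (east=+6, north=-6); E at (east=0, north=-12).
  D is 1 unit north of E: delta (east=+0, north=+1); D at (east=0, north=-11).
  C is 8 units east of D: delta (east=+8, north=+0); C at (east=8, north=-11).
  B is 3 units northeast of C: delta (east=+3, north=+3); B at (east=11, north=-8).
  A is 3 units northeast of B: delta (east=+3, north=+3); A at (east=14, north=-5).
Therefore A relative to G: (east=14, north=-5).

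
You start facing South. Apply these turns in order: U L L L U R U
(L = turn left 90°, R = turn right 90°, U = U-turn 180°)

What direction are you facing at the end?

Answer: Final heading: South

Derivation:
Start: South
  U (U-turn (180°)) -> North
  L (left (90° counter-clockwise)) -> West
  L (left (90° counter-clockwise)) -> South
  L (left (90° counter-clockwise)) -> East
  U (U-turn (180°)) -> West
  R (right (90° clockwise)) -> North
  U (U-turn (180°)) -> South
Final: South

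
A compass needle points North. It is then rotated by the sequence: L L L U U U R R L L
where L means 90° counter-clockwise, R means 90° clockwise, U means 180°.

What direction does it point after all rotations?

Answer: Final heading: West

Derivation:
Start: North
  L (left (90° counter-clockwise)) -> West
  L (left (90° counter-clockwise)) -> South
  L (left (90° counter-clockwise)) -> East
  U (U-turn (180°)) -> West
  U (U-turn (180°)) -> East
  U (U-turn (180°)) -> West
  R (right (90° clockwise)) -> North
  R (right (90° clockwise)) -> East
  L (left (90° counter-clockwise)) -> North
  L (left (90° counter-clockwise)) -> West
Final: West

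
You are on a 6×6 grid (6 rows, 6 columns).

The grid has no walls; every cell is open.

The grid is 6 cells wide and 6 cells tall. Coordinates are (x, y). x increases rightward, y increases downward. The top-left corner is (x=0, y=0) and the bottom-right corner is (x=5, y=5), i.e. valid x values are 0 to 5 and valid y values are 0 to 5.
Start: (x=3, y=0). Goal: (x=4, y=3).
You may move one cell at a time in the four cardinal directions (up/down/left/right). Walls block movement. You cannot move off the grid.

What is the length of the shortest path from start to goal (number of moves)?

Answer: Shortest path length: 4

Derivation:
BFS from (x=3, y=0) until reaching (x=4, y=3):
  Distance 0: (x=3, y=0)
  Distance 1: (x=2, y=0), (x=4, y=0), (x=3, y=1)
  Distance 2: (x=1, y=0), (x=5, y=0), (x=2, y=1), (x=4, y=1), (x=3, y=2)
  Distance 3: (x=0, y=0), (x=1, y=1), (x=5, y=1), (x=2, y=2), (x=4, y=2), (x=3, y=3)
  Distance 4: (x=0, y=1), (x=1, y=2), (x=5, y=2), (x=2, y=3), (x=4, y=3), (x=3, y=4)  <- goal reached here
One shortest path (4 moves): (x=3, y=0) -> (x=4, y=0) -> (x=4, y=1) -> (x=4, y=2) -> (x=4, y=3)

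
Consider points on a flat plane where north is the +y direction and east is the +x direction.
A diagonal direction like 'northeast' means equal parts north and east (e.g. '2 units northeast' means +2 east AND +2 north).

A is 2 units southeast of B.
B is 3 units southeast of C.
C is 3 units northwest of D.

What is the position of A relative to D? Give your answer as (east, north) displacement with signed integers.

Place D at the origin (east=0, north=0).
  C is 3 units northwest of D: delta (east=-3, north=+3); C at (east=-3, north=3).
  B is 3 units southeast of C: delta (east=+3, north=-3); B at (east=0, north=0).
  A is 2 units southeast of B: delta (east=+2, north=-2); A at (east=2, north=-2).
Therefore A relative to D: (east=2, north=-2).

Answer: A is at (east=2, north=-2) relative to D.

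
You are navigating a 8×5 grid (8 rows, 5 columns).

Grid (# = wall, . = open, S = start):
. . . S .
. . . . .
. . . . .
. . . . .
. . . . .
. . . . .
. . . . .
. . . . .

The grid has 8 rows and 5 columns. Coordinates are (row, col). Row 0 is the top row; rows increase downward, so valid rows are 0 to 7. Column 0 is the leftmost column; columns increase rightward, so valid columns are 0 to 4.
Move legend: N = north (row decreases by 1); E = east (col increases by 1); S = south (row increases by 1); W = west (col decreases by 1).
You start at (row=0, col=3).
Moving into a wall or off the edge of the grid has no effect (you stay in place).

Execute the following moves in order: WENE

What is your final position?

Start: (row=0, col=3)
  W (west): (row=0, col=3) -> (row=0, col=2)
  E (east): (row=0, col=2) -> (row=0, col=3)
  N (north): blocked, stay at (row=0, col=3)
  E (east): (row=0, col=3) -> (row=0, col=4)
Final: (row=0, col=4)

Answer: Final position: (row=0, col=4)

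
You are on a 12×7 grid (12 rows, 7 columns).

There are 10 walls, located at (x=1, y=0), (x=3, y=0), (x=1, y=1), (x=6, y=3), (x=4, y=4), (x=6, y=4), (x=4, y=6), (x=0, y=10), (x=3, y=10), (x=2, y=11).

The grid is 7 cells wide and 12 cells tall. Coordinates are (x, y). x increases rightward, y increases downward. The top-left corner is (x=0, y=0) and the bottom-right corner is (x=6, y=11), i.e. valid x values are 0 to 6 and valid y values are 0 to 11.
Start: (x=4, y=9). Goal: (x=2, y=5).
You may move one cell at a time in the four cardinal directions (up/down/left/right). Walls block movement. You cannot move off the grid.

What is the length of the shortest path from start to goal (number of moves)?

BFS from (x=4, y=9) until reaching (x=2, y=5):
  Distance 0: (x=4, y=9)
  Distance 1: (x=4, y=8), (x=3, y=9), (x=5, y=9), (x=4, y=10)
  Distance 2: (x=4, y=7), (x=3, y=8), (x=5, y=8), (x=2, y=9), (x=6, y=9), (x=5, y=10), (x=4, y=11)
  Distance 3: (x=3, y=7), (x=5, y=7), (x=2, y=8), (x=6, y=8), (x=1, y=9), (x=2, y=10), (x=6, y=10), (x=3, y=11), (x=5, y=11)
  Distance 4: (x=3, y=6), (x=5, y=6), (x=2, y=7), (x=6, y=7), (x=1, y=8), (x=0, y=9), (x=1, y=10), (x=6, y=11)
  Distance 5: (x=3, y=5), (x=5, y=5), (x=2, y=6), (x=6, y=6), (x=1, y=7), (x=0, y=8), (x=1, y=11)
  Distance 6: (x=3, y=4), (x=5, y=4), (x=2, y=5), (x=4, y=5), (x=6, y=5), (x=1, y=6), (x=0, y=7), (x=0, y=11)  <- goal reached here
One shortest path (6 moves): (x=4, y=9) -> (x=3, y=9) -> (x=2, y=9) -> (x=2, y=8) -> (x=2, y=7) -> (x=2, y=6) -> (x=2, y=5)

Answer: Shortest path length: 6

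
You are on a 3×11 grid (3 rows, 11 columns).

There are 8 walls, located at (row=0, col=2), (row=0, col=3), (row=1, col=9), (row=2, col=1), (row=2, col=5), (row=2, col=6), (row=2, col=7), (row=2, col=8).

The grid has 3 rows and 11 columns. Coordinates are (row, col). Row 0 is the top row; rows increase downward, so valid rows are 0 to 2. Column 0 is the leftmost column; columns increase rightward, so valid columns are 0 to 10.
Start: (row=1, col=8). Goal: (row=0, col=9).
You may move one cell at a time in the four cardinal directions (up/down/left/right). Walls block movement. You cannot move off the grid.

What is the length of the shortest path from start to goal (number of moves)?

Answer: Shortest path length: 2

Derivation:
BFS from (row=1, col=8) until reaching (row=0, col=9):
  Distance 0: (row=1, col=8)
  Distance 1: (row=0, col=8), (row=1, col=7)
  Distance 2: (row=0, col=7), (row=0, col=9), (row=1, col=6)  <- goal reached here
One shortest path (2 moves): (row=1, col=8) -> (row=0, col=8) -> (row=0, col=9)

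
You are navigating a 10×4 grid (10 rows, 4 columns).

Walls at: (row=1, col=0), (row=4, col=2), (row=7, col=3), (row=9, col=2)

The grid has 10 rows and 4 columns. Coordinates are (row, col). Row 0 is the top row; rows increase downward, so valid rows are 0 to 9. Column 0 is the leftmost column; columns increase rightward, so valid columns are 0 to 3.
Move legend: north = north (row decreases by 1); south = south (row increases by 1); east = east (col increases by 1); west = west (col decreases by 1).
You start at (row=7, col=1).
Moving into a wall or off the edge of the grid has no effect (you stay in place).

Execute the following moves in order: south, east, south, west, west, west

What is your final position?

Start: (row=7, col=1)
  south (south): (row=7, col=1) -> (row=8, col=1)
  east (east): (row=8, col=1) -> (row=8, col=2)
  south (south): blocked, stay at (row=8, col=2)
  west (west): (row=8, col=2) -> (row=8, col=1)
  west (west): (row=8, col=1) -> (row=8, col=0)
  west (west): blocked, stay at (row=8, col=0)
Final: (row=8, col=0)

Answer: Final position: (row=8, col=0)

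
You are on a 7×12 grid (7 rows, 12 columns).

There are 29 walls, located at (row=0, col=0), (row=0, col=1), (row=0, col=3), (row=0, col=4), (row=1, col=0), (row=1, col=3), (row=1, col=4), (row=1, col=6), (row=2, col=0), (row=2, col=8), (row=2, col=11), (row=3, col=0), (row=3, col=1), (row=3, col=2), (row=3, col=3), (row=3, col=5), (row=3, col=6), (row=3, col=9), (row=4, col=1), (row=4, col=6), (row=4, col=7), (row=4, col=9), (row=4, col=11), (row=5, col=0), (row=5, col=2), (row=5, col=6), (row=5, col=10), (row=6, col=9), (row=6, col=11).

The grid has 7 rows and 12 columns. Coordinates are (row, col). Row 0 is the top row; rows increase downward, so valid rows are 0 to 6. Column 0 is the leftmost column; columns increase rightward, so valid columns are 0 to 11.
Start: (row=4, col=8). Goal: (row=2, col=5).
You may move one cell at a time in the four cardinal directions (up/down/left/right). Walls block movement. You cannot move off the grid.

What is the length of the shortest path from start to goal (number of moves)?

BFS from (row=4, col=8) until reaching (row=2, col=5):
  Distance 0: (row=4, col=8)
  Distance 1: (row=3, col=8), (row=5, col=8)
  Distance 2: (row=3, col=7), (row=5, col=7), (row=5, col=9), (row=6, col=8)
  Distance 3: (row=2, col=7), (row=6, col=7)
  Distance 4: (row=1, col=7), (row=2, col=6), (row=6, col=6)
  Distance 5: (row=0, col=7), (row=1, col=8), (row=2, col=5), (row=6, col=5)  <- goal reached here
One shortest path (5 moves): (row=4, col=8) -> (row=3, col=8) -> (row=3, col=7) -> (row=2, col=7) -> (row=2, col=6) -> (row=2, col=5)

Answer: Shortest path length: 5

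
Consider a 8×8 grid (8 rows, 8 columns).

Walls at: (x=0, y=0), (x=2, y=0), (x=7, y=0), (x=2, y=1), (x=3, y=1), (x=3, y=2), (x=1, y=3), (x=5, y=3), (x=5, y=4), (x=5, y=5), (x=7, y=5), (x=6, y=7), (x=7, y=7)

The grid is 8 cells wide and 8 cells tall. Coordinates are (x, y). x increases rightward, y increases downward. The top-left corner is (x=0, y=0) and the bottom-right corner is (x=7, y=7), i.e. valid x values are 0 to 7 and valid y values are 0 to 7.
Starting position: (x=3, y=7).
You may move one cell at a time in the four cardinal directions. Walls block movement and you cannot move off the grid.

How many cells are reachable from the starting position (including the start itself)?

BFS flood-fill from (x=3, y=7):
  Distance 0: (x=3, y=7)
  Distance 1: (x=3, y=6), (x=2, y=7), (x=4, y=7)
  Distance 2: (x=3, y=5), (x=2, y=6), (x=4, y=6), (x=1, y=7), (x=5, y=7)
  Distance 3: (x=3, y=4), (x=2, y=5), (x=4, y=5), (x=1, y=6), (x=5, y=6), (x=0, y=7)
  Distance 4: (x=3, y=3), (x=2, y=4), (x=4, y=4), (x=1, y=5), (x=0, y=6), (x=6, y=6)
  Distance 5: (x=2, y=3), (x=4, y=3), (x=1, y=4), (x=0, y=5), (x=6, y=5), (x=7, y=6)
  Distance 6: (x=2, y=2), (x=4, y=2), (x=0, y=4), (x=6, y=4)
  Distance 7: (x=4, y=1), (x=1, y=2), (x=5, y=2), (x=0, y=3), (x=6, y=3), (x=7, y=4)
  Distance 8: (x=4, y=0), (x=1, y=1), (x=5, y=1), (x=0, y=2), (x=6, y=2), (x=7, y=3)
  Distance 9: (x=1, y=0), (x=3, y=0), (x=5, y=0), (x=0, y=1), (x=6, y=1), (x=7, y=2)
  Distance 10: (x=6, y=0), (x=7, y=1)
Total reachable: 51 (grid has 51 open cells total)

Answer: Reachable cells: 51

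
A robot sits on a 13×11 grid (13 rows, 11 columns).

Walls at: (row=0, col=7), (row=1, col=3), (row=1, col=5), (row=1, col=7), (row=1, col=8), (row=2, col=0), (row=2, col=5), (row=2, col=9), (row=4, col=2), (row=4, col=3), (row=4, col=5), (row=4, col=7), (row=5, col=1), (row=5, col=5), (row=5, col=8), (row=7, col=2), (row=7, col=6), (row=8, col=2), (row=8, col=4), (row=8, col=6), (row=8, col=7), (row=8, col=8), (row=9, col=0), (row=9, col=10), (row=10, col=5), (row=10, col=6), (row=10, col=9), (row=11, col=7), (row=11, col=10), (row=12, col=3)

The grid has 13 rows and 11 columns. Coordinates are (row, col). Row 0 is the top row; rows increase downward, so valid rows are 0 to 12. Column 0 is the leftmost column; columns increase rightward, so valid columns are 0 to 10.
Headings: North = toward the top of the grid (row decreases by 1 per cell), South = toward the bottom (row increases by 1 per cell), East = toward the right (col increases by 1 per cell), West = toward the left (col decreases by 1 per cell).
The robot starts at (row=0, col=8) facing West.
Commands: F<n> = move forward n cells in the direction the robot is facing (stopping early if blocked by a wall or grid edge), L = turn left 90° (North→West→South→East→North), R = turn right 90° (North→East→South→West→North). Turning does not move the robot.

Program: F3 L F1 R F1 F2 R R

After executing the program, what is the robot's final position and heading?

Start: (row=0, col=8), facing West
  F3: move forward 0/3 (blocked), now at (row=0, col=8)
  L: turn left, now facing South
  F1: move forward 0/1 (blocked), now at (row=0, col=8)
  R: turn right, now facing West
  F1: move forward 0/1 (blocked), now at (row=0, col=8)
  F2: move forward 0/2 (blocked), now at (row=0, col=8)
  R: turn right, now facing North
  R: turn right, now facing East
Final: (row=0, col=8), facing East

Answer: Final position: (row=0, col=8), facing East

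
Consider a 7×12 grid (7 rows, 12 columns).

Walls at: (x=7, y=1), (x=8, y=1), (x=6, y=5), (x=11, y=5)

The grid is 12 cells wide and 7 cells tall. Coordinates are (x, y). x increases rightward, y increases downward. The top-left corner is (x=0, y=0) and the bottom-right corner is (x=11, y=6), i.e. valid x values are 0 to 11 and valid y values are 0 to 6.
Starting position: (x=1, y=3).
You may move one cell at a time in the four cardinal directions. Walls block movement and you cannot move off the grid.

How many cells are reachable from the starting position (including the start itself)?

BFS flood-fill from (x=1, y=3):
  Distance 0: (x=1, y=3)
  Distance 1: (x=1, y=2), (x=0, y=3), (x=2, y=3), (x=1, y=4)
  Distance 2: (x=1, y=1), (x=0, y=2), (x=2, y=2), (x=3, y=3), (x=0, y=4), (x=2, y=4), (x=1, y=5)
  Distance 3: (x=1, y=0), (x=0, y=1), (x=2, y=1), (x=3, y=2), (x=4, y=3), (x=3, y=4), (x=0, y=5), (x=2, y=5), (x=1, y=6)
  Distance 4: (x=0, y=0), (x=2, y=0), (x=3, y=1), (x=4, y=2), (x=5, y=3), (x=4, y=4), (x=3, y=5), (x=0, y=6), (x=2, y=6)
  Distance 5: (x=3, y=0), (x=4, y=1), (x=5, y=2), (x=6, y=3), (x=5, y=4), (x=4, y=5), (x=3, y=6)
  Distance 6: (x=4, y=0), (x=5, y=1), (x=6, y=2), (x=7, y=3), (x=6, y=4), (x=5, y=5), (x=4, y=6)
  Distance 7: (x=5, y=0), (x=6, y=1), (x=7, y=2), (x=8, y=3), (x=7, y=4), (x=5, y=6)
  Distance 8: (x=6, y=0), (x=8, y=2), (x=9, y=3), (x=8, y=4), (x=7, y=5), (x=6, y=6)
  Distance 9: (x=7, y=0), (x=9, y=2), (x=10, y=3), (x=9, y=4), (x=8, y=5), (x=7, y=6)
  Distance 10: (x=8, y=0), (x=9, y=1), (x=10, y=2), (x=11, y=3), (x=10, y=4), (x=9, y=5), (x=8, y=6)
  Distance 11: (x=9, y=0), (x=10, y=1), (x=11, y=2), (x=11, y=4), (x=10, y=5), (x=9, y=6)
  Distance 12: (x=10, y=0), (x=11, y=1), (x=10, y=6)
  Distance 13: (x=11, y=0), (x=11, y=6)
Total reachable: 80 (grid has 80 open cells total)

Answer: Reachable cells: 80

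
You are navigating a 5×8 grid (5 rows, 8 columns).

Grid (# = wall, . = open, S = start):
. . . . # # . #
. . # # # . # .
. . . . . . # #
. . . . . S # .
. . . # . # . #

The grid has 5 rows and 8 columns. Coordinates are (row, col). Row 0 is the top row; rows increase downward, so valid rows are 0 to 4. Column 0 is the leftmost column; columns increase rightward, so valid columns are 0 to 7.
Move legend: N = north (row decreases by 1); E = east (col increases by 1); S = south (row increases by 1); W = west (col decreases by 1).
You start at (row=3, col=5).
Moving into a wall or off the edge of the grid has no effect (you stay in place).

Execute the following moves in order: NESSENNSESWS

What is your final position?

Start: (row=3, col=5)
  N (north): (row=3, col=5) -> (row=2, col=5)
  E (east): blocked, stay at (row=2, col=5)
  S (south): (row=2, col=5) -> (row=3, col=5)
  S (south): blocked, stay at (row=3, col=5)
  E (east): blocked, stay at (row=3, col=5)
  N (north): (row=3, col=5) -> (row=2, col=5)
  N (north): (row=2, col=5) -> (row=1, col=5)
  S (south): (row=1, col=5) -> (row=2, col=5)
  E (east): blocked, stay at (row=2, col=5)
  S (south): (row=2, col=5) -> (row=3, col=5)
  W (west): (row=3, col=5) -> (row=3, col=4)
  S (south): (row=3, col=4) -> (row=4, col=4)
Final: (row=4, col=4)

Answer: Final position: (row=4, col=4)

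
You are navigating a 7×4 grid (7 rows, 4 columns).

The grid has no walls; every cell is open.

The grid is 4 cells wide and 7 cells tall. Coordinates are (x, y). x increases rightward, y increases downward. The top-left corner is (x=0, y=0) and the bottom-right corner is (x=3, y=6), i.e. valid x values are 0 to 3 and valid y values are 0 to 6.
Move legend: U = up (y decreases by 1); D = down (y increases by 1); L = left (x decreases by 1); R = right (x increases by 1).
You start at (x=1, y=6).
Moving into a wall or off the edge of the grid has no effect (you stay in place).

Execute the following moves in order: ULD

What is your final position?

Start: (x=1, y=6)
  U (up): (x=1, y=6) -> (x=1, y=5)
  L (left): (x=1, y=5) -> (x=0, y=5)
  D (down): (x=0, y=5) -> (x=0, y=6)
Final: (x=0, y=6)

Answer: Final position: (x=0, y=6)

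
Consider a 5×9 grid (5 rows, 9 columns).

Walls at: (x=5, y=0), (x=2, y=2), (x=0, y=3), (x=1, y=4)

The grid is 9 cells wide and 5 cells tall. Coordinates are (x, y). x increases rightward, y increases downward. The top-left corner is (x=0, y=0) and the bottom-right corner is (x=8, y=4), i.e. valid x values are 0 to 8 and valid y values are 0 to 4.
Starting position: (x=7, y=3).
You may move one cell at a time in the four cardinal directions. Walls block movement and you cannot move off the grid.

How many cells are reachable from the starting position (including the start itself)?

Answer: Reachable cells: 40

Derivation:
BFS flood-fill from (x=7, y=3):
  Distance 0: (x=7, y=3)
  Distance 1: (x=7, y=2), (x=6, y=3), (x=8, y=3), (x=7, y=4)
  Distance 2: (x=7, y=1), (x=6, y=2), (x=8, y=2), (x=5, y=3), (x=6, y=4), (x=8, y=4)
  Distance 3: (x=7, y=0), (x=6, y=1), (x=8, y=1), (x=5, y=2), (x=4, y=3), (x=5, y=4)
  Distance 4: (x=6, y=0), (x=8, y=0), (x=5, y=1), (x=4, y=2), (x=3, y=3), (x=4, y=4)
  Distance 5: (x=4, y=1), (x=3, y=2), (x=2, y=3), (x=3, y=4)
  Distance 6: (x=4, y=0), (x=3, y=1), (x=1, y=3), (x=2, y=4)
  Distance 7: (x=3, y=0), (x=2, y=1), (x=1, y=2)
  Distance 8: (x=2, y=0), (x=1, y=1), (x=0, y=2)
  Distance 9: (x=1, y=0), (x=0, y=1)
  Distance 10: (x=0, y=0)
Total reachable: 40 (grid has 41 open cells total)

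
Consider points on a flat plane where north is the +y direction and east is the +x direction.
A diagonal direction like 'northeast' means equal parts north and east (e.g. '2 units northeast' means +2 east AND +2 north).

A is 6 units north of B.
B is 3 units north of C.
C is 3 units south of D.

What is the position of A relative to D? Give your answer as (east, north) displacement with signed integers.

Answer: A is at (east=0, north=6) relative to D.

Derivation:
Place D at the origin (east=0, north=0).
  C is 3 units south of D: delta (east=+0, north=-3); C at (east=0, north=-3).
  B is 3 units north of C: delta (east=+0, north=+3); B at (east=0, north=0).
  A is 6 units north of B: delta (east=+0, north=+6); A at (east=0, north=6).
Therefore A relative to D: (east=0, north=6).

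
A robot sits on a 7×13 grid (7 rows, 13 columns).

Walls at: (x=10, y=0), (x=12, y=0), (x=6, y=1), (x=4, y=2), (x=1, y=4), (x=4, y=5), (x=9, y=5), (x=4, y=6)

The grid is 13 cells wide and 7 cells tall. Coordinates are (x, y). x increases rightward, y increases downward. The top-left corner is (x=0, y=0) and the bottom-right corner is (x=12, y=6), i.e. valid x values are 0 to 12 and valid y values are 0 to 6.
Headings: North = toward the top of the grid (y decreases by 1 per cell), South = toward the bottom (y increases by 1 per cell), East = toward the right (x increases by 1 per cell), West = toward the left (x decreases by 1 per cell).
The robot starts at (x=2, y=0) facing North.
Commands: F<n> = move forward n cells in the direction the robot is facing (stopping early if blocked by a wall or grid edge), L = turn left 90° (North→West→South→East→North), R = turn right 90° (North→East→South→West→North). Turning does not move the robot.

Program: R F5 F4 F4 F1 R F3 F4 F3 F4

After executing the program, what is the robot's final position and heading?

Answer: Final position: (x=9, y=4), facing South

Derivation:
Start: (x=2, y=0), facing North
  R: turn right, now facing East
  F5: move forward 5, now at (x=7, y=0)
  F4: move forward 2/4 (blocked), now at (x=9, y=0)
  F4: move forward 0/4 (blocked), now at (x=9, y=0)
  F1: move forward 0/1 (blocked), now at (x=9, y=0)
  R: turn right, now facing South
  F3: move forward 3, now at (x=9, y=3)
  F4: move forward 1/4 (blocked), now at (x=9, y=4)
  F3: move forward 0/3 (blocked), now at (x=9, y=4)
  F4: move forward 0/4 (blocked), now at (x=9, y=4)
Final: (x=9, y=4), facing South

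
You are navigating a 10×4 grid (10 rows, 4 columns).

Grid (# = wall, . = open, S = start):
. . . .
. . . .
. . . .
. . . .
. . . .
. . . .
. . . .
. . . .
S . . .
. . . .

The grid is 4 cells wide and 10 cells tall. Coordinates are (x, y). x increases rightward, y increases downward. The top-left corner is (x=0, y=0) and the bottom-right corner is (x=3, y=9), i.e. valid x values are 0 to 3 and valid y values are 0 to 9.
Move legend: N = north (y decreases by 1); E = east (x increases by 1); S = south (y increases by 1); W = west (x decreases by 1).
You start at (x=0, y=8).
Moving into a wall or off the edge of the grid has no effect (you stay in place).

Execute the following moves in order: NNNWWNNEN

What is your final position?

Answer: Final position: (x=1, y=2)

Derivation:
Start: (x=0, y=8)
  N (north): (x=0, y=8) -> (x=0, y=7)
  N (north): (x=0, y=7) -> (x=0, y=6)
  N (north): (x=0, y=6) -> (x=0, y=5)
  W (west): blocked, stay at (x=0, y=5)
  W (west): blocked, stay at (x=0, y=5)
  N (north): (x=0, y=5) -> (x=0, y=4)
  N (north): (x=0, y=4) -> (x=0, y=3)
  E (east): (x=0, y=3) -> (x=1, y=3)
  N (north): (x=1, y=3) -> (x=1, y=2)
Final: (x=1, y=2)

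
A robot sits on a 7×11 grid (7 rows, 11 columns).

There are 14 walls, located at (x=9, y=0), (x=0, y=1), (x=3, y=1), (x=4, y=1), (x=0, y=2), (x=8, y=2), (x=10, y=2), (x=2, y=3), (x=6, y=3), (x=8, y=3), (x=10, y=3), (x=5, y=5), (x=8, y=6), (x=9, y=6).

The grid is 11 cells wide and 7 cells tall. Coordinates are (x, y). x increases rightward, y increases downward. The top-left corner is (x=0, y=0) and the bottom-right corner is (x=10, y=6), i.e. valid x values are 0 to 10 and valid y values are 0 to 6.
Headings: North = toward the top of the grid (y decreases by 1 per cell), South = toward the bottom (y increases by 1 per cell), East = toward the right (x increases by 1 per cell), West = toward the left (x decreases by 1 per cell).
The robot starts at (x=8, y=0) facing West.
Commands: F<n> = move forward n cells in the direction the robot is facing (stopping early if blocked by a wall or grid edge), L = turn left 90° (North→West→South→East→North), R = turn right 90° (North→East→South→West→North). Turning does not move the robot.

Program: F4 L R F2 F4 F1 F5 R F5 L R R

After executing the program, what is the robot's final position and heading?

Answer: Final position: (x=0, y=0), facing East

Derivation:
Start: (x=8, y=0), facing West
  F4: move forward 4, now at (x=4, y=0)
  L: turn left, now facing South
  R: turn right, now facing West
  F2: move forward 2, now at (x=2, y=0)
  F4: move forward 2/4 (blocked), now at (x=0, y=0)
  F1: move forward 0/1 (blocked), now at (x=0, y=0)
  F5: move forward 0/5 (blocked), now at (x=0, y=0)
  R: turn right, now facing North
  F5: move forward 0/5 (blocked), now at (x=0, y=0)
  L: turn left, now facing West
  R: turn right, now facing North
  R: turn right, now facing East
Final: (x=0, y=0), facing East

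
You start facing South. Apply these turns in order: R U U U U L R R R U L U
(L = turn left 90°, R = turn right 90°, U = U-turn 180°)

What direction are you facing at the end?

Answer: Final heading: North

Derivation:
Start: South
  R (right (90° clockwise)) -> West
  U (U-turn (180°)) -> East
  U (U-turn (180°)) -> West
  U (U-turn (180°)) -> East
  U (U-turn (180°)) -> West
  L (left (90° counter-clockwise)) -> South
  R (right (90° clockwise)) -> West
  R (right (90° clockwise)) -> North
  R (right (90° clockwise)) -> East
  U (U-turn (180°)) -> West
  L (left (90° counter-clockwise)) -> South
  U (U-turn (180°)) -> North
Final: North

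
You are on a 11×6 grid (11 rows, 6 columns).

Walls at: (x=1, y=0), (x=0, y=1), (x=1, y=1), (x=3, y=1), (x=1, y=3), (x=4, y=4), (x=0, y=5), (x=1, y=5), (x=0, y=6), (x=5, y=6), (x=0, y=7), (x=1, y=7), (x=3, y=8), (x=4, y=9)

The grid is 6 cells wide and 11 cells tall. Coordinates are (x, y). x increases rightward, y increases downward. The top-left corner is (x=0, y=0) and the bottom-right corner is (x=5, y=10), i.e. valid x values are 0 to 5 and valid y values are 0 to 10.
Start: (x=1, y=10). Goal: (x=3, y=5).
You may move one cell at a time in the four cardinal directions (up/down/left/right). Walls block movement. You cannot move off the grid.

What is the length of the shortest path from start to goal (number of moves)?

BFS from (x=1, y=10) until reaching (x=3, y=5):
  Distance 0: (x=1, y=10)
  Distance 1: (x=1, y=9), (x=0, y=10), (x=2, y=10)
  Distance 2: (x=1, y=8), (x=0, y=9), (x=2, y=9), (x=3, y=10)
  Distance 3: (x=0, y=8), (x=2, y=8), (x=3, y=9), (x=4, y=10)
  Distance 4: (x=2, y=7), (x=5, y=10)
  Distance 5: (x=2, y=6), (x=3, y=7), (x=5, y=9)
  Distance 6: (x=2, y=5), (x=1, y=6), (x=3, y=6), (x=4, y=7), (x=5, y=8)
  Distance 7: (x=2, y=4), (x=3, y=5), (x=4, y=6), (x=5, y=7), (x=4, y=8)  <- goal reached here
One shortest path (7 moves): (x=1, y=10) -> (x=2, y=10) -> (x=2, y=9) -> (x=2, y=8) -> (x=2, y=7) -> (x=3, y=7) -> (x=3, y=6) -> (x=3, y=5)

Answer: Shortest path length: 7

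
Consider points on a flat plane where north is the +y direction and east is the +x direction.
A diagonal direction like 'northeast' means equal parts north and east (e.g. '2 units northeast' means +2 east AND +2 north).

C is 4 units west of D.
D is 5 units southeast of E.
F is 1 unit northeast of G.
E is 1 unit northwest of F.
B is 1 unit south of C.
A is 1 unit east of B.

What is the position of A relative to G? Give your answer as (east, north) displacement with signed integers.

Answer: A is at (east=2, north=-4) relative to G.

Derivation:
Place G at the origin (east=0, north=0).
  F is 1 unit northeast of G: delta (east=+1, north=+1); F at (east=1, north=1).
  E is 1 unit northwest of F: delta (east=-1, north=+1); E at (east=0, north=2).
  D is 5 units southeast of E: delta (east=+5, north=-5); D at (east=5, north=-3).
  C is 4 units west of D: delta (east=-4, north=+0); C at (east=1, north=-3).
  B is 1 unit south of C: delta (east=+0, north=-1); B at (east=1, north=-4).
  A is 1 unit east of B: delta (east=+1, north=+0); A at (east=2, north=-4).
Therefore A relative to G: (east=2, north=-4).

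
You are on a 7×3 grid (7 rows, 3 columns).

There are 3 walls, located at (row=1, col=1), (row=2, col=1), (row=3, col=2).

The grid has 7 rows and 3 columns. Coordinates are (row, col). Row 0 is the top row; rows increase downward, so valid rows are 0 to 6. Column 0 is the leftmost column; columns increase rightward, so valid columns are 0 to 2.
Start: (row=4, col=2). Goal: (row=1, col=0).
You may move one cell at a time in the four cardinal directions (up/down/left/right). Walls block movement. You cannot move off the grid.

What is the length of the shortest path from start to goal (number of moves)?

Answer: Shortest path length: 5

Derivation:
BFS from (row=4, col=2) until reaching (row=1, col=0):
  Distance 0: (row=4, col=2)
  Distance 1: (row=4, col=1), (row=5, col=2)
  Distance 2: (row=3, col=1), (row=4, col=0), (row=5, col=1), (row=6, col=2)
  Distance 3: (row=3, col=0), (row=5, col=0), (row=6, col=1)
  Distance 4: (row=2, col=0), (row=6, col=0)
  Distance 5: (row=1, col=0)  <- goal reached here
One shortest path (5 moves): (row=4, col=2) -> (row=4, col=1) -> (row=4, col=0) -> (row=3, col=0) -> (row=2, col=0) -> (row=1, col=0)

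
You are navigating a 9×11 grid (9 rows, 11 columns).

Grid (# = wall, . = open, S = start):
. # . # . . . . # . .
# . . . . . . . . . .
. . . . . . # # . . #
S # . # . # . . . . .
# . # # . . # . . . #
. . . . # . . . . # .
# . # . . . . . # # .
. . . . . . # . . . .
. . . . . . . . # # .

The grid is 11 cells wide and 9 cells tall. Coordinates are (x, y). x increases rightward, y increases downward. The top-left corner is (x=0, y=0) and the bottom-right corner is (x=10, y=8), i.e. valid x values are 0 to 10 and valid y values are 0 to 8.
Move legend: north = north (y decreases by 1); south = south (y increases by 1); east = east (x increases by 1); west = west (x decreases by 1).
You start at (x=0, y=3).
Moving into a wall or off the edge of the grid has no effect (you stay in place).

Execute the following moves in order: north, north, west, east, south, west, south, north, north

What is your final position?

Answer: Final position: (x=0, y=2)

Derivation:
Start: (x=0, y=3)
  north (north): (x=0, y=3) -> (x=0, y=2)
  north (north): blocked, stay at (x=0, y=2)
  west (west): blocked, stay at (x=0, y=2)
  east (east): (x=0, y=2) -> (x=1, y=2)
  south (south): blocked, stay at (x=1, y=2)
  west (west): (x=1, y=2) -> (x=0, y=2)
  south (south): (x=0, y=2) -> (x=0, y=3)
  north (north): (x=0, y=3) -> (x=0, y=2)
  north (north): blocked, stay at (x=0, y=2)
Final: (x=0, y=2)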